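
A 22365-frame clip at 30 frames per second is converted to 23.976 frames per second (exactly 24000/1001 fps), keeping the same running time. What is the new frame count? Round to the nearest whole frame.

17874 frames

Frames at target rate = 22365 × (24000/1001) / (30) = 2556000/143 ≈ 17874.126.
Nearest whole frame: 17874.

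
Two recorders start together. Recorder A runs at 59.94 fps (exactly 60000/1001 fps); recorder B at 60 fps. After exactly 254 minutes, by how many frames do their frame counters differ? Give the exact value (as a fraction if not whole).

254 min = 15240 s.
A emits 60000/1001 × 15240 = 914400000/1001 frames; B emits 60 × 15240 = 914400.
Difference = 914400/1001 frames (≈ 913.4865); B is ahead of A.

914400/1001 frames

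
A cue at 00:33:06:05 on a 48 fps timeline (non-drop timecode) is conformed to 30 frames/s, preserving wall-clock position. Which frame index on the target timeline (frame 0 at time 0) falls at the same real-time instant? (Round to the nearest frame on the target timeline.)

frame 59583

Source frame index: (0×3600 + 33×60 + 6) × 48 + 5 = 95333.
Real time: 95333 / (48) = 95333/48 s.
Target frame: (95333/48) × (30) = 476665/8 ≈ 59583.125 → 59583.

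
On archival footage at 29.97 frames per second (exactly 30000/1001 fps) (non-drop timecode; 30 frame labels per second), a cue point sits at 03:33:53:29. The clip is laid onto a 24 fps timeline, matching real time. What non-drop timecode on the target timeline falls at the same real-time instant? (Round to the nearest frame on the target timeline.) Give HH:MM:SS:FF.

03:34:06:19

Source frame index: (3×3600 + 33×60 + 53) × 30 + 29 = 385019.
Real time: 385019 / (30000/1001) = 385404019/30000 s.
Target frame: (385404019/30000) × (24) = 385404019/1250 ≈ 308323.215 → 308323.
At 24 labels/s: frame 308323 → 03:34:06:19.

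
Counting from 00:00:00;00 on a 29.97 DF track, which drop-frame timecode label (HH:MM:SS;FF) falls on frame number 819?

00:00:27;09

Each 10-minute DF block holds 10 × 60 × 30 − 9 × 2 = 17982 frames. 819 ÷ 17982 → 0 full blocks, remainder 819.
Within the partial block the first minute is 1800 frames and each further minute 1798, so 0 further minute boundaries passed. Total skipped labels = 18 × 0 + 2 × 0 = 0.
Non-drop label index = 819 + 0 = 819; at 30 labels/s that is 00:00:27:09, i.e. DF 00:00:27;09.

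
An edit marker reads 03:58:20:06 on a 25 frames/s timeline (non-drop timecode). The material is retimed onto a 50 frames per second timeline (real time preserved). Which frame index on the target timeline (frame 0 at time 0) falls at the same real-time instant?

frame 715012

Source frame index: (3×3600 + 58×60 + 20) × 25 + 6 = 357506.
Real time: 357506 / (25) = 357506/25 s.
Target frame: (357506/25) × (50) = 715012.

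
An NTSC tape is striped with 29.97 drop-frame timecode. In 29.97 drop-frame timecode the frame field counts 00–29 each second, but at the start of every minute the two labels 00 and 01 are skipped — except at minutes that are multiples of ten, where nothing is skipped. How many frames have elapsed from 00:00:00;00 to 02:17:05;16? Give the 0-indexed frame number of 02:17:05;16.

246518

As if non-drop at 30 labels/s: (2 × 3600 + 17 × 60 + 5) × 30 + 16 = 246766.
Minute boundaries passed: 137; those not divisible by 10: 137 − 13 = 124; dropped labels = 2 × 124 = 248.
Actual frame index = 246766 − 248 = 246518.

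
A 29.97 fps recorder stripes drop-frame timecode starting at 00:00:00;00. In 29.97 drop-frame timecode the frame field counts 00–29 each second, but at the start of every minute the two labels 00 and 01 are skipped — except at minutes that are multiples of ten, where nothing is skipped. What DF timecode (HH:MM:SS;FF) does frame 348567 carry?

03:13:50;15

Each 10-minute DF block holds 10 × 60 × 30 − 9 × 2 = 17982 frames. 348567 ÷ 17982 → 19 full blocks, remainder 6909.
Within the partial block the first minute is 1800 frames and each further minute 1798, so 3 further minute boundaries passed. Total skipped labels = 18 × 19 + 2 × 3 = 348.
Non-drop label index = 348567 + 348 = 348915; at 30 labels/s that is 03:13:50:15, i.e. DF 03:13:50;15.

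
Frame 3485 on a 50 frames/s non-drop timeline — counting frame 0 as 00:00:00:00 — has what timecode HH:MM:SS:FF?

3485 ÷ 50 = 69 full seconds, remainder 35 frames.
69 s = 0 h 1 min 9 s.
Timecode: 00:01:09:35.

00:01:09:35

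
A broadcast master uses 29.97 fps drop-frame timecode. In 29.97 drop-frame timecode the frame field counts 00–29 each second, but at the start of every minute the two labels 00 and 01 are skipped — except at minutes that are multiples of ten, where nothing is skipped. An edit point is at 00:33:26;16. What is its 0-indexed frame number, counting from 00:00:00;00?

As if non-drop at 30 labels/s: (0 × 3600 + 33 × 60 + 26) × 30 + 16 = 60196.
Minute boundaries passed: 33; those not divisible by 10: 33 − 3 = 30; dropped labels = 2 × 30 = 60.
Actual frame index = 60196 − 60 = 60136.

60136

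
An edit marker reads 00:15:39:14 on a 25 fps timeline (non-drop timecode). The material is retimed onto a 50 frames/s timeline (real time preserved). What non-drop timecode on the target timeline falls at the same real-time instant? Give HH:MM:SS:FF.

00:15:39:28

Source frame index: (0×3600 + 15×60 + 39) × 25 + 14 = 23489.
Real time: 23489 / (25) = 23489/25 s.
Target frame: (23489/25) × (50) = 46978.
At 50 labels/s: frame 46978 → 00:15:39:28.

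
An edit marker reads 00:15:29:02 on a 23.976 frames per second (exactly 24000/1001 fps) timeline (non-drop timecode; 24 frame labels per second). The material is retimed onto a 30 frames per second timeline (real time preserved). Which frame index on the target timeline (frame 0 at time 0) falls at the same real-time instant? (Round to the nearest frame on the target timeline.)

Source frame index: (0×3600 + 15×60 + 29) × 24 + 2 = 22298.
Real time: 22298 / (24000/1001) = 11160149/12000 s.
Target frame: (11160149/12000) × (30) = 11160149/400 ≈ 27900.373 → 27900.

frame 27900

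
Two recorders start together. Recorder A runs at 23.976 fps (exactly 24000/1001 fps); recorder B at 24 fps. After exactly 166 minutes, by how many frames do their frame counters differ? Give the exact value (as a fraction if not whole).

166 min = 9960 s.
A emits 24000/1001 × 9960 = 239040000/1001 frames; B emits 24 × 9960 = 239040.
Difference = 239040/1001 frames (≈ 238.8012); B is ahead of A.

239040/1001 frames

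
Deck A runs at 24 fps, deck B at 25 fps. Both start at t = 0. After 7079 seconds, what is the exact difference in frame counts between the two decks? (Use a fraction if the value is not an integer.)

7079 frames

A emits 24 × 7079 = 169896 frames; B emits 25 × 7079 = 176975.
Difference = 7079 frames; B is ahead of A.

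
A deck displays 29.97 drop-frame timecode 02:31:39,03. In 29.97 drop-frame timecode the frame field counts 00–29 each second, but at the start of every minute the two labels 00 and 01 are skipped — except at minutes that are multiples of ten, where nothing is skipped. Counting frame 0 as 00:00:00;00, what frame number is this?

272701

As if non-drop at 30 labels/s: (2 × 3600 + 31 × 60 + 39) × 30 + 3 = 272973.
Minute boundaries passed: 151; those not divisible by 10: 151 − 15 = 136; dropped labels = 2 × 136 = 272.
Actual frame index = 272973 − 272 = 272701.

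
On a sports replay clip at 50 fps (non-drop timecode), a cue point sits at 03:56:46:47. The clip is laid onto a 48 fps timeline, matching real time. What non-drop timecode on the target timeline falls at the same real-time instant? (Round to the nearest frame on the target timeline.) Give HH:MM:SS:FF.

03:56:46:45

Source frame index: (3×3600 + 56×60 + 46) × 50 + 47 = 710347.
Real time: 710347 / (50) = 710347/50 s.
Target frame: (710347/50) × (48) = 17048328/25 ≈ 681933.120 → 681933.
At 48 labels/s: frame 681933 → 03:56:46:45.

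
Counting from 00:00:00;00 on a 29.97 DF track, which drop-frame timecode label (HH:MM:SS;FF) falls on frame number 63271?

00:35:11;05

Each 10-minute DF block holds 10 × 60 × 30 − 9 × 2 = 17982 frames. 63271 ÷ 17982 → 3 full blocks, remainder 9325.
Within the partial block the first minute is 1800 frames and each further minute 1798, so 5 further minute boundaries passed. Total skipped labels = 18 × 3 + 2 × 5 = 64.
Non-drop label index = 63271 + 64 = 63335; at 30 labels/s that is 00:35:11:05, i.e. DF 00:35:11;05.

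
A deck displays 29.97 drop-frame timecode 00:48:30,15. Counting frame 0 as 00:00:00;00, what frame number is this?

As if non-drop at 30 labels/s: (0 × 3600 + 48 × 60 + 30) × 30 + 15 = 87315.
Minute boundaries passed: 48; those not divisible by 10: 48 − 4 = 44; dropped labels = 2 × 44 = 88.
Actual frame index = 87315 − 88 = 87227.

87227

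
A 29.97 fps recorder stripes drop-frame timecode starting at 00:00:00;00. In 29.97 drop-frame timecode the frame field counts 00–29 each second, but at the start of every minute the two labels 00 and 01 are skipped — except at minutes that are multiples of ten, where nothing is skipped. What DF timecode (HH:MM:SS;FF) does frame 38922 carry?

00:21:38;20

Each 10-minute DF block holds 10 × 60 × 30 − 9 × 2 = 17982 frames. 38922 ÷ 17982 → 2 full blocks, remainder 2958.
Within the partial block the first minute is 1800 frames and each further minute 1798, so 1 further minute boundary passed. Total skipped labels = 18 × 2 + 2 × 1 = 38.
Non-drop label index = 38922 + 38 = 38960; at 30 labels/s that is 00:21:38:20, i.e. DF 00:21:38;20.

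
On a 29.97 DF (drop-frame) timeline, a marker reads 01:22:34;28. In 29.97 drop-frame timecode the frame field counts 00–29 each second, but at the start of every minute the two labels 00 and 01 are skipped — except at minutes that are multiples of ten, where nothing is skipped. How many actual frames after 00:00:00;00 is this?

As if non-drop at 30 labels/s: (1 × 3600 + 22 × 60 + 34) × 30 + 28 = 148648.
Minute boundaries passed: 82; those not divisible by 10: 82 − 8 = 74; dropped labels = 2 × 74 = 148.
Actual frame index = 148648 − 148 = 148500.

148500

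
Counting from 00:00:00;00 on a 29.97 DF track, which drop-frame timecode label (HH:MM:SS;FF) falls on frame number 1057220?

09:47:55;28

Ten DF minutes hold 17982 frames, so frame 1057220 lies in block 58 (frames 1042956–1060937) with 14264 frames into that block.
The block's first minute is 1800 frames and the rest 1798 each; 14264 frames reaches minute 7, so 58 × 18 + 7 × 2 = 1058 labels have been skipped so far.
Adding those back, label number 1057220 + 1058 = 1058278 at 30 labels/s is 35275 s + 28 f = 9 h 47 min 55 s frame 28, i.e. 09:47:55;28.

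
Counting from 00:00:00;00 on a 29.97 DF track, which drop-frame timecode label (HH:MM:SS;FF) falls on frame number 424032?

Each 10-minute DF block holds 10 × 60 × 30 − 9 × 2 = 17982 frames. 424032 ÷ 17982 → 23 full blocks, remainder 10446.
Within the partial block the first minute is 1800 frames and each further minute 1798, so 5 further minute boundaries passed. Total skipped labels = 18 × 23 + 2 × 5 = 424.
Non-drop label index = 424032 + 424 = 424456; at 30 labels/s that is 03:55:48:16, i.e. DF 03:55:48;16.

03:55:48;16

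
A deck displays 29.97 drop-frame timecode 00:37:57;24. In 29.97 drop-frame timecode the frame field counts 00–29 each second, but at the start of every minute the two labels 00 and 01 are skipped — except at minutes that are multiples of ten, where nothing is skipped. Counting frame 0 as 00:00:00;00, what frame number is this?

Complete 10-minute blocks: 3, each 17982 frames → 53946.
Remaining 7 whole minutes in the current block: 1800 + 6 × 1798 = 12588 frames.
Within the current minute: 57 × 30 + 24 − 2 = 1732 (labels ;00/;01 skipped at this minute). Total = 53946 + 12588 + 1732 = 68266.

68266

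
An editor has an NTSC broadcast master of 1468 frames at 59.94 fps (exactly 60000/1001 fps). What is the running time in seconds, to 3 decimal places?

Running time = 1468 × 1001/60000 = 367367/15000 s ≈ 24.491 s.

24.491 seconds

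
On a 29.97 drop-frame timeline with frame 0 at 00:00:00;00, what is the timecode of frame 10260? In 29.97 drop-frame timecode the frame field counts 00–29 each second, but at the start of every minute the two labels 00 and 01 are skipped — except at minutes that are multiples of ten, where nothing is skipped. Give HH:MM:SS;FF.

Ten DF minutes hold 17982 frames, so frame 10260 lies in block 0 (frames 0–17981) with 10260 frames into that block.
The block's first minute is 1800 frames and the rest 1798 each; 10260 frames reaches minute 5, so 0 × 18 + 5 × 2 = 10 labels have been skipped so far.
Adding those back, label number 10260 + 10 = 10270 at 30 labels/s is 342 s + 10 f = 0 h 5 min 42 s frame 10, i.e. 00:05:42;10.

00:05:42;10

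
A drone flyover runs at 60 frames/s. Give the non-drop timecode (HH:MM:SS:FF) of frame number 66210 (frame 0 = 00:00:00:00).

00:18:23:30

66210 ÷ 60 = 1103 full seconds, remainder 30 frames.
1103 s = 0 h 18 min 23 s.
Timecode: 00:18:23:30.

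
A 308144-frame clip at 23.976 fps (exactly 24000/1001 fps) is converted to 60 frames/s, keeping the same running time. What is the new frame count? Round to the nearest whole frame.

771130 frames

Frames at target rate = 308144 × (60) / (24000/1001) = 19278259/25 ≈ 771130.360.
Nearest whole frame: 771130.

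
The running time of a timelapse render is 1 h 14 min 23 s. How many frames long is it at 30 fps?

133890 frames

1 h 14 min 23 s = 4463 s.
Frames = 4463 × 30 = 133890.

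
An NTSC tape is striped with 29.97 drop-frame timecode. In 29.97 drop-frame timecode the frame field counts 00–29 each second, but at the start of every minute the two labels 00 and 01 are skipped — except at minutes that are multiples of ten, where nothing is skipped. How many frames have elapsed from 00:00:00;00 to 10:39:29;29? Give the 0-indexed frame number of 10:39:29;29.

Complete 10-minute blocks: 63, each 17982 frames → 1132866.
Remaining 9 whole minutes in the current block: 1800 + 8 × 1798 = 16184 frames.
Within the current minute: 29 × 30 + 29 − 2 = 897 (labels ;00/;01 skipped at this minute). Total = 1132866 + 16184 + 897 = 1149947.

1149947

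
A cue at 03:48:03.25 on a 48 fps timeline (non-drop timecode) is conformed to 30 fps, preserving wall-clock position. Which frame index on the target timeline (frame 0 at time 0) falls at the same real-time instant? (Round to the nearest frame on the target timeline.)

frame 410506

Source frame index: (3×3600 + 48×60 + 3) × 48 + 25 = 656809.
Real time: 656809 / (48) = 656809/48 s.
Target frame: (656809/48) × (30) = 3284045/8 ≈ 410505.625 → 410506.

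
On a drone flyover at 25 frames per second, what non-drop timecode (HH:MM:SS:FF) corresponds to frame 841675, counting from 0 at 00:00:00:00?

09:21:07:00

841675 ÷ 25 = 33667 full seconds, remainder 0 frames.
33667 s = 9 h 21 min 7 s.
Timecode: 09:21:07:00.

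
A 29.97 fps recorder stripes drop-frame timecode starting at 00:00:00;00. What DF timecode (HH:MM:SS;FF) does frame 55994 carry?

Each 10-minute DF block holds 10 × 60 × 30 − 9 × 2 = 17982 frames. 55994 ÷ 17982 → 3 full blocks, remainder 2048.
Within the partial block the first minute is 1800 frames and each further minute 1798, so 1 further minute boundary passed. Total skipped labels = 18 × 3 + 2 × 1 = 56.
Non-drop label index = 55994 + 56 = 56050; at 30 labels/s that is 00:31:08:10, i.e. DF 00:31:08;10.

00:31:08;10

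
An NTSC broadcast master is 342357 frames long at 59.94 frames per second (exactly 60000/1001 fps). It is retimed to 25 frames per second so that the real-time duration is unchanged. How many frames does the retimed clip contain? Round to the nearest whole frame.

142791 frames

Frames at target rate = 342357 × (25) / (60000/1001) = 114233119/800 ≈ 142791.399.
Nearest whole frame: 142791.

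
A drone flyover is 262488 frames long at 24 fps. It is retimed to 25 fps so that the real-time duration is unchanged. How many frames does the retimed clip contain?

273425 frames

Target frames = source frames × (target rate / source rate) = 262488 × (25)/(24) = 262488 × 25/24 = 273425.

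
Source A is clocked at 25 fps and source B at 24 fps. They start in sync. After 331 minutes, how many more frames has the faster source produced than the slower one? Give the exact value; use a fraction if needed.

19860 frames

331 min = 19860 s.
A emits 25 × 19860 = 496500 frames; B emits 24 × 19860 = 476640.
Difference = 19860 frames; B is behind A.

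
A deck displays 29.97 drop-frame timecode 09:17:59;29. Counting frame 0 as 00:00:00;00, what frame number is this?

As if non-drop at 30 labels/s: (9 × 3600 + 17 × 60 + 59) × 30 + 29 = 1004399.
Minute boundaries passed: 557; those not divisible by 10: 557 − 55 = 502; dropped labels = 2 × 502 = 1004.
Actual frame index = 1004399 − 1004 = 1003395.

1003395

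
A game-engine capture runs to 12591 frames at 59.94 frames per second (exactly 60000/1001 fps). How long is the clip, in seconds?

Running time = 12591 / (60000/1001) = 210.05985 s.

210.05985 seconds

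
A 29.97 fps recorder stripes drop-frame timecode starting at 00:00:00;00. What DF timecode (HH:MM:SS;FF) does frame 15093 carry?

00:08:23;19

Each 10-minute DF block holds 10 × 60 × 30 − 9 × 2 = 17982 frames. 15093 ÷ 17982 → 0 full blocks, remainder 15093.
Within the partial block the first minute is 1800 frames and each further minute 1798, so 8 further minute boundaries passed. Total skipped labels = 18 × 0 + 2 × 8 = 16.
Non-drop label index = 15093 + 16 = 15109; at 30 labels/s that is 00:08:23:19, i.e. DF 00:08:23;19.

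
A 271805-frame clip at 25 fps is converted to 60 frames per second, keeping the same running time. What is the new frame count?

Target frames = source frames × (target rate / source rate) = 271805 × (60)/(25) = 271805 × 12/5 = 652332.

652332 frames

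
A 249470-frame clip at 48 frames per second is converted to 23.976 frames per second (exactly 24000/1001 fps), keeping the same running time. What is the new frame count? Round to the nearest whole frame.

Frames at target rate = 249470 × (24000/1001) / (48) = 9595000/77 ≈ 124610.390.
Nearest whole frame: 124610.

124610 frames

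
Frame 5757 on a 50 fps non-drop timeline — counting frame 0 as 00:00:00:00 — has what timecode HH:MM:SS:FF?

5757 ÷ 50 = 115 full seconds, remainder 7 frames.
115 s = 0 h 1 min 55 s.
Timecode: 00:01:55:07.

00:01:55:07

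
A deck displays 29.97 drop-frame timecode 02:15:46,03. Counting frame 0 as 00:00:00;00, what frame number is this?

244139

As if non-drop at 30 labels/s: (2 × 3600 + 15 × 60 + 46) × 30 + 3 = 244383.
Minute boundaries passed: 135; those not divisible by 10: 135 − 13 = 122; dropped labels = 2 × 122 = 244.
Actual frame index = 244383 − 244 = 244139.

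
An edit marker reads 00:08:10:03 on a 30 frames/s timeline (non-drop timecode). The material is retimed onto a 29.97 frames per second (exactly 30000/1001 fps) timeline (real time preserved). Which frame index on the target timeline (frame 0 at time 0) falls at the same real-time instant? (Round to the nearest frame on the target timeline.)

frame 14688

Source frame index: (0×3600 + 8×60 + 10) × 30 + 3 = 14703.
Real time: 14703 / (30) = 4901/10 s.
Target frame: (4901/10) × (30000/1001) = 1131000/77 ≈ 14688.312 → 14688.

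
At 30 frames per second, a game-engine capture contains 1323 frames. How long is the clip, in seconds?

Running time = 1323 / (30) = 44.1 s.

44.1 seconds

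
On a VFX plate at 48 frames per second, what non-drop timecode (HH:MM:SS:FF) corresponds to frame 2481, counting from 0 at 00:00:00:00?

00:00:51:33

2481 ÷ 48 = 51 full seconds, remainder 33 frames.
51 s = 0 h 0 min 51 s.
Timecode: 00:00:51:33.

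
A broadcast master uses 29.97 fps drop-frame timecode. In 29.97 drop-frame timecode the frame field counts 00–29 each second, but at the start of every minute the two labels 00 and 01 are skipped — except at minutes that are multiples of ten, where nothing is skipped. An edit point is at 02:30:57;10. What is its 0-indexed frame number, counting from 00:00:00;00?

271450

Complete 10-minute blocks: 15, each 17982 frames → 269730.
Remaining 0 whole minutes in the current block: 0 frames.
Within the current minute: 57 × 30 + 10 = 1720. Total = 269730 + 0 + 1720 = 271450.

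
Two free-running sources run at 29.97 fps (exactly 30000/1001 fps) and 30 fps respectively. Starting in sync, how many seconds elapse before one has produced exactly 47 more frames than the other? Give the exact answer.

The gap grows by |30 − 30000/1001| = 30/1001 frames per second.
Time for a 47-frame gap: 47 ÷ (30/1001) = 47047/30 s.

47047/30 seconds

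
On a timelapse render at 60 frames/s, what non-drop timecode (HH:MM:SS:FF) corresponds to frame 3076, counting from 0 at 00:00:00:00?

00:00:51:16

3076 ÷ 60 = 51 full seconds, remainder 16 frames.
51 s = 0 h 0 min 51 s.
Timecode: 00:00:51:16.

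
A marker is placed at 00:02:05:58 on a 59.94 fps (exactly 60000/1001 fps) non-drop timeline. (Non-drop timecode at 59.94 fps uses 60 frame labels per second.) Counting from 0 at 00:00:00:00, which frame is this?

frame 7558

Total seconds to the label: (0 × 3600 + 2 × 60 + 5) = 125.
Frame index = 125 × 60 + 58 = 7558.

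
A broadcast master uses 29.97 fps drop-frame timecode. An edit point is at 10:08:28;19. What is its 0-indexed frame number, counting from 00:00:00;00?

1094163

As if non-drop at 30 labels/s: (10 × 3600 + 8 × 60 + 28) × 30 + 19 = 1095259.
Minute boundaries passed: 608; those not divisible by 10: 608 − 60 = 548; dropped labels = 2 × 548 = 1096.
Actual frame index = 1095259 − 1096 = 1094163.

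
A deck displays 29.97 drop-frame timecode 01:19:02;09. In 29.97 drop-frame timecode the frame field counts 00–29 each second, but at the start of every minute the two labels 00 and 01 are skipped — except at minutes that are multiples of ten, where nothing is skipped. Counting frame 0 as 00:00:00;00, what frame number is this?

142125

As if non-drop at 30 labels/s: (1 × 3600 + 19 × 60 + 2) × 30 + 9 = 142269.
Minute boundaries passed: 79; those not divisible by 10: 79 − 7 = 72; dropped labels = 2 × 72 = 144.
Actual frame index = 142269 − 144 = 142125.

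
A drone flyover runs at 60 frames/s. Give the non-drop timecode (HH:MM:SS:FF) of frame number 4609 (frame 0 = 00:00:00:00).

4609 ÷ 60 = 76 full seconds, remainder 49 frames.
76 s = 0 h 1 min 16 s.
Timecode: 00:01:16:49.

00:01:16:49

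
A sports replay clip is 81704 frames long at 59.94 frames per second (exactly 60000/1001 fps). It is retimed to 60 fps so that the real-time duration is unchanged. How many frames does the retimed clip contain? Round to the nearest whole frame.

81786 frames

Frames at target rate = 81704 × (60) / (60000/1001) = 10223213/125 ≈ 81785.704.
Nearest whole frame: 81786.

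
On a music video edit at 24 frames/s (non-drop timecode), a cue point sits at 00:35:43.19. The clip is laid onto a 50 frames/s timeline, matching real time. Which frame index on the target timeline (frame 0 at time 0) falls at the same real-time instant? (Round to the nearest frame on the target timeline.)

frame 107190

Source frame index: (0×3600 + 35×60 + 43) × 24 + 19 = 51451.
Real time: 51451 / (24) = 51451/24 s.
Target frame: (51451/24) × (50) = 1286275/12 ≈ 107189.583 → 107190.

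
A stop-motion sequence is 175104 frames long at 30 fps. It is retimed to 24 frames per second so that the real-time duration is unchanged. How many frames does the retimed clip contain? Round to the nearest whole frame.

Frames at target rate = 175104 × (24) / (30) = 700416/5 ≈ 140083.200.
Nearest whole frame: 140083.

140083 frames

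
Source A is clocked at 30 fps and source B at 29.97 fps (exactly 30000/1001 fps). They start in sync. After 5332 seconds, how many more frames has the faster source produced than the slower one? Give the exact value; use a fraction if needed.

A emits 30 × 5332 = 159960 frames; B emits 30000/1001 × 5332 = 159960000/1001.
Difference = 159960/1001 frames (≈ 159.8002); B is behind A.

159960/1001 frames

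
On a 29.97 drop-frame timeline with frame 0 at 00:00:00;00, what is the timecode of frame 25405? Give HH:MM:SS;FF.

00:14:07;21

Ten DF minutes hold 17982 frames, so frame 25405 lies in block 1 (frames 17982–35963) with 7423 frames into that block.
The block's first minute is 1800 frames and the rest 1798 each; 7423 frames reaches minute 4, so 1 × 18 + 4 × 2 = 26 labels have been skipped so far.
Adding those back, label number 25405 + 26 = 25431 at 30 labels/s is 847 s + 21 f = 0 h 14 min 7 s frame 21, i.e. 00:14:07;21.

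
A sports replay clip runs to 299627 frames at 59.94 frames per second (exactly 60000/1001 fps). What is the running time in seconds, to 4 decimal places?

4998.7771 seconds

Running time = 299627 × 1001/60000 = 299926627/60000 s ≈ 4998.7771 s.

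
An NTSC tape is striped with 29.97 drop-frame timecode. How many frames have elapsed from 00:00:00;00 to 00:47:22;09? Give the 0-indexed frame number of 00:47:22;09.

85183

As if non-drop at 30 labels/s: (0 × 3600 + 47 × 60 + 22) × 30 + 9 = 85269.
Minute boundaries passed: 47; those not divisible by 10: 47 − 4 = 43; dropped labels = 2 × 43 = 86.
Actual frame index = 85269 − 86 = 85183.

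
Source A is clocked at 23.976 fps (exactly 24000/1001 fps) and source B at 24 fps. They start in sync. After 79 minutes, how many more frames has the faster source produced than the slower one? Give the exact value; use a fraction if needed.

79 min = 4740 s.
A emits 24000/1001 × 4740 = 113760000/1001 frames; B emits 24 × 4740 = 113760.
Difference = 113760/1001 frames (≈ 113.6464); B is ahead of A.

113760/1001 frames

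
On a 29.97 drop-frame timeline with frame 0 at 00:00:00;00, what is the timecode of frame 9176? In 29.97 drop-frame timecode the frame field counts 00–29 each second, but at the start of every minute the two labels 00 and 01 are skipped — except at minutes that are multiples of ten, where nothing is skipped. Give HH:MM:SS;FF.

00:05:06;06

Ten DF minutes hold 17982 frames, so frame 9176 lies in block 0 (frames 0–17981) with 9176 frames into that block.
The block's first minute is 1800 frames and the rest 1798 each; 9176 frames reaches minute 5, so 0 × 18 + 5 × 2 = 10 labels have been skipped so far.
Adding those back, label number 9176 + 10 = 9186 at 30 labels/s is 306 s + 6 f = 0 h 5 min 6 s frame 6, i.e. 00:05:06;06.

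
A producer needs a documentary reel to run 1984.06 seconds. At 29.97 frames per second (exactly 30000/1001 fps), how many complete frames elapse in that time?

59462 frames

Frames = 1984.06 × 30000/1001 = 4578600/77 ≈ 59462.3377.
Complete frames: 59462.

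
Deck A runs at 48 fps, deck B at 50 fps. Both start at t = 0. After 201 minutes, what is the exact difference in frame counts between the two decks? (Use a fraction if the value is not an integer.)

24120 frames

201 min = 12060 s.
A emits 48 × 12060 = 578880 frames; B emits 50 × 12060 = 603000.
Difference = 24120 frames; B is ahead of A.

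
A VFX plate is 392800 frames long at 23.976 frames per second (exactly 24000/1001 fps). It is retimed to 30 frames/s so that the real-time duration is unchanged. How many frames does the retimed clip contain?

491491 frames

Target frames = source frames × (target rate / source rate) = 392800 × (30)/(24000/1001) = 392800 × 1001/800 = 491491.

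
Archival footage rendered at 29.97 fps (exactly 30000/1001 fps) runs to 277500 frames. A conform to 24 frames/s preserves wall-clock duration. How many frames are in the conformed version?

Target frames = source frames × (target rate / source rate) = 277500 × (24)/(30000/1001) = 277500 × 1001/1250 = 222222.

222222 frames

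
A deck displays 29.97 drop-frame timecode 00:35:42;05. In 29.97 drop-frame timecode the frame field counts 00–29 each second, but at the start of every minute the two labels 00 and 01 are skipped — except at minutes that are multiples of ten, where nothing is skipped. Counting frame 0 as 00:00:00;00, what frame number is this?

Complete 10-minute blocks: 3, each 17982 frames → 53946.
Remaining 5 whole minutes in the current block: 1800 + 4 × 1798 = 8992 frames.
Within the current minute: 42 × 30 + 5 − 2 = 1263 (labels ;00/;01 skipped at this minute). Total = 53946 + 8992 + 1263 = 64201.

64201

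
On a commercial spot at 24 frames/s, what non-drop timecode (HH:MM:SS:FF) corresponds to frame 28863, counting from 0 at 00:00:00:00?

00:20:02:15

28863 ÷ 24 = 1202 full seconds, remainder 15 frames.
1202 s = 0 h 20 min 2 s.
Timecode: 00:20:02:15.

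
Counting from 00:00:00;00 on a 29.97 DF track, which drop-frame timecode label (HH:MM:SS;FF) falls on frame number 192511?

01:47:03;15

Ten DF minutes hold 17982 frames, so frame 192511 lies in block 10 (frames 179820–197801) with 12691 frames into that block.
The block's first minute is 1800 frames and the rest 1798 each; 12691 frames reaches minute 7, so 10 × 18 + 7 × 2 = 194 labels have been skipped so far.
Adding those back, label number 192511 + 194 = 192705 at 30 labels/s is 6423 s + 15 f = 1 h 47 min 3 s frame 15, i.e. 01:47:03;15.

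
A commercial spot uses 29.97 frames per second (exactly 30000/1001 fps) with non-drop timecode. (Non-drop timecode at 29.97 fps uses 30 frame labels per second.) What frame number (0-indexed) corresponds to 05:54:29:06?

638076

Total seconds to the label: (5 × 3600 + 54 × 60 + 29) = 21269.
Frame index = 21269 × 30 + 6 = 638076.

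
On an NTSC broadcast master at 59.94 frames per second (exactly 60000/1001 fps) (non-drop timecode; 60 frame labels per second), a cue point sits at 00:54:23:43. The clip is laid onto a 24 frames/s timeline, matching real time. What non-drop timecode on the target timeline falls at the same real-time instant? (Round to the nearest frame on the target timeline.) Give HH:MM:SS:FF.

00:54:27:00

Source frame index: (0×3600 + 54×60 + 23) × 60 + 43 = 195823.
Real time: 195823 / (60000/1001) = 196018823/60000 s.
Target frame: (196018823/60000) × (24) = 196018823/2500 ≈ 78407.529 → 78408.
At 24 labels/s: frame 78408 → 00:54:27:00.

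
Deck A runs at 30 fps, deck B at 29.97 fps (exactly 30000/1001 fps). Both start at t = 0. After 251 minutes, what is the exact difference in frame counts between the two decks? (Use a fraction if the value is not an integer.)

251 min = 15060 s.
A emits 30 × 15060 = 451800 frames; B emits 30000/1001 × 15060 = 451800000/1001.
Difference = 451800/1001 frames (≈ 451.3487); B is behind A.

451800/1001 frames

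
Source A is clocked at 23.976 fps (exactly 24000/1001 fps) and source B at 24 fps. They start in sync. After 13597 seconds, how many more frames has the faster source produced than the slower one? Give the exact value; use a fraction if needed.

A emits 24000/1001 × 13597 = 326328000/1001 frames; B emits 24 × 13597 = 326328.
Difference = 326328/1001 frames (≈ 326.0020); B is ahead of A.

326328/1001 frames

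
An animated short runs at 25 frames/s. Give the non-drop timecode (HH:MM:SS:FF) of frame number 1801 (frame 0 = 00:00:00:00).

1801 ÷ 25 = 72 full seconds, remainder 1 frame.
72 s = 0 h 1 min 12 s.
Timecode: 00:01:12:01.

00:01:12:01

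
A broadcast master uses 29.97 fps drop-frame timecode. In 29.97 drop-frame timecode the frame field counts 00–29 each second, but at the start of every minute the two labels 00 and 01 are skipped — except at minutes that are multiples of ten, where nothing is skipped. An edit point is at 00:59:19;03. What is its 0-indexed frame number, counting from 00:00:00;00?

As if non-drop at 30 labels/s: (0 × 3600 + 59 × 60 + 19) × 30 + 3 = 106773.
Minute boundaries passed: 59; those not divisible by 10: 59 − 5 = 54; dropped labels = 2 × 54 = 108.
Actual frame index = 106773 − 108 = 106665.

106665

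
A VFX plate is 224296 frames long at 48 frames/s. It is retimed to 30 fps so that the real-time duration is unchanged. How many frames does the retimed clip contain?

Target frames = source frames × (target rate / source rate) = 224296 × (30)/(48) = 224296 × 5/8 = 140185.

140185 frames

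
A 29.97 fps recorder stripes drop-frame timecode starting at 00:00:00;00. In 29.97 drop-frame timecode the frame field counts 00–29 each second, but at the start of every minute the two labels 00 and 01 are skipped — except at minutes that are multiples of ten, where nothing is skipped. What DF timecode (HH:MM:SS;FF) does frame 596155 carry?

05:31:31;21

Each 10-minute DF block holds 10 × 60 × 30 − 9 × 2 = 17982 frames. 596155 ÷ 17982 → 33 full blocks, remainder 2749.
Within the partial block the first minute is 1800 frames and each further minute 1798, so 1 further minute boundary passed. Total skipped labels = 18 × 33 + 2 × 1 = 596.
Non-drop label index = 596155 + 596 = 596751; at 30 labels/s that is 05:31:31:21, i.e. DF 05:31:31;21.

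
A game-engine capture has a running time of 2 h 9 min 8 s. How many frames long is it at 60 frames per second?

2 h 9 min 8 s = 7748 s.
Frames = 7748 × 60 = 464880.

464880 frames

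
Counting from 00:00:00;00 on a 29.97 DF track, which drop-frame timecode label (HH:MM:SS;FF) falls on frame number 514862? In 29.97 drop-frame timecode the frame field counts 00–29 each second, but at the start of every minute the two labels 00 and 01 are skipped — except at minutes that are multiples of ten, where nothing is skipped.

04:46:19;08

Ten DF minutes hold 17982 frames, so frame 514862 lies in block 28 (frames 503496–521477) with 11366 frames into that block.
The block's first minute is 1800 frames and the rest 1798 each; 11366 frames reaches minute 6, so 28 × 18 + 6 × 2 = 516 labels have been skipped so far.
Adding those back, label number 514862 + 516 = 515378 at 30 labels/s is 17179 s + 8 f = 4 h 46 min 19 s frame 8, i.e. 04:46:19;08.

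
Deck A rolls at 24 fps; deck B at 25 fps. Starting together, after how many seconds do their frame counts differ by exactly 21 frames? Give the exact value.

The gap grows by |25 − 24| = 1 frame per second.
Time for a 21-frame gap: 21 ÷ (1) = 21 s.

21 seconds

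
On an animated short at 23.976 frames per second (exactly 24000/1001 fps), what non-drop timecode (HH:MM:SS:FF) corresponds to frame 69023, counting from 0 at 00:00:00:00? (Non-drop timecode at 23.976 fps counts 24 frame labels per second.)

69023 ÷ 24 = 2875 full seconds, remainder 23 frames.
2875 s = 0 h 47 min 55 s.
Timecode: 00:47:55:23.

00:47:55:23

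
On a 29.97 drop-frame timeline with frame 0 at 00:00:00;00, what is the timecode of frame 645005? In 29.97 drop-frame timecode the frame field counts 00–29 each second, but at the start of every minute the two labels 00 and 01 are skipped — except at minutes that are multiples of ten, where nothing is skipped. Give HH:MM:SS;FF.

Ten DF minutes hold 17982 frames, so frame 645005 lies in block 35 (frames 629370–647351) with 15635 frames into that block.
The block's first minute is 1800 frames and the rest 1798 each; 15635 frames reaches minute 8, so 35 × 18 + 8 × 2 = 646 labels have been skipped so far.
Adding those back, label number 645005 + 646 = 645651 at 30 labels/s is 21521 s + 21 f = 5 h 58 min 41 s frame 21, i.e. 05:58:41;21.

05:58:41;21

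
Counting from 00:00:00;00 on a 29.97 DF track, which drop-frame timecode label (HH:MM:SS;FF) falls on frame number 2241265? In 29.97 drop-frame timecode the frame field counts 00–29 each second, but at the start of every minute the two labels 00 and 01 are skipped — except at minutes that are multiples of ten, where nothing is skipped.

Ten DF minutes hold 17982 frames, so frame 2241265 lies in block 124 (frames 2229768–2247749) with 11497 frames into that block.
The block's first minute is 1800 frames and the rest 1798 each; 11497 frames reaches minute 6, so 124 × 18 + 6 × 2 = 2244 labels have been skipped so far.
Adding those back, label number 2241265 + 2244 = 2243509 at 30 labels/s is 74783 s + 19 f = 20 h 46 min 23 s frame 19, i.e. 20:46:23;19.

20:46:23;19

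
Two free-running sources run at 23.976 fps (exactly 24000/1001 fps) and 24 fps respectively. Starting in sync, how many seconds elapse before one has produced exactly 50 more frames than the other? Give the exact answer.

25025/12 seconds

The gap grows by |24 − 24000/1001| = 24/1001 frames per second.
Time for a 50-frame gap: 50 ÷ (24/1001) = 25025/12 s.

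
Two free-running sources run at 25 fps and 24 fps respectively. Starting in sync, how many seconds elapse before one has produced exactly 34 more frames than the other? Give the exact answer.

The gap grows by |24 − 25| = 1 frame per second.
Time for a 34-frame gap: 34 ÷ (1) = 34 s.

34 seconds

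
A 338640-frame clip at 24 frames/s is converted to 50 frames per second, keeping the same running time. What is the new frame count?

Target frames = source frames × (target rate / source rate) = 338640 × (50)/(24) = 338640 × 25/12 = 705500.

705500 frames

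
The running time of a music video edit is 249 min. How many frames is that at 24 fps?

249 min = 14940 s.
Frames = 14940 × 24 = 358560.

358560 frames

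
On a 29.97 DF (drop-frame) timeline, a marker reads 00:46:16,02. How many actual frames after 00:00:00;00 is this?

As if non-drop at 30 labels/s: (0 × 3600 + 46 × 60 + 16) × 30 + 2 = 83282.
Minute boundaries passed: 46; those not divisible by 10: 46 − 4 = 42; dropped labels = 2 × 42 = 84.
Actual frame index = 83282 − 84 = 83198.

83198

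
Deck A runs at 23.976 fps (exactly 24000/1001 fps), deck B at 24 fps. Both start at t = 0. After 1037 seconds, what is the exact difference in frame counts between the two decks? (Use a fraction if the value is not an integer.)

24888/1001 frames

A emits 24000/1001 × 1037 = 24888000/1001 frames; B emits 24 × 1037 = 24888.
Difference = 24888/1001 frames (≈ 24.8631); B is ahead of A.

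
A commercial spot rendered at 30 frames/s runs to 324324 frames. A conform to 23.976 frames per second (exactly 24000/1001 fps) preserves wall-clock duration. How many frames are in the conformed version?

259200 frames

Target frames = source frames × (target rate / source rate) = 324324 × (24000/1001)/(30) = 324324 × 800/1001 = 259200.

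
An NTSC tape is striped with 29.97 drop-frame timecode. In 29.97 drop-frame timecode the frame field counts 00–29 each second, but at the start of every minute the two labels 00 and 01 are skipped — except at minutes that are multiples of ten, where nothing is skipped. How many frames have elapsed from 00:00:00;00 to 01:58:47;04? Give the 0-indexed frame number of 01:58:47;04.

213600

As if non-drop at 30 labels/s: (1 × 3600 + 58 × 60 + 47) × 30 + 4 = 213814.
Minute boundaries passed: 118; those not divisible by 10: 118 − 11 = 107; dropped labels = 2 × 107 = 214.
Actual frame index = 213814 − 214 = 213600.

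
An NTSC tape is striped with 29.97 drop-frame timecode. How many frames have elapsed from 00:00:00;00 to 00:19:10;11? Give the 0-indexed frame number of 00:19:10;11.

As if non-drop at 30 labels/s: (0 × 3600 + 19 × 60 + 10) × 30 + 11 = 34511.
Minute boundaries passed: 19; those not divisible by 10: 19 − 1 = 18; dropped labels = 2 × 18 = 36.
Actual frame index = 34511 − 36 = 34475.

34475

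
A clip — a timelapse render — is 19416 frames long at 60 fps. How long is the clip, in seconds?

Running time = 19416 / (60) = 323.6 s.

323.6 seconds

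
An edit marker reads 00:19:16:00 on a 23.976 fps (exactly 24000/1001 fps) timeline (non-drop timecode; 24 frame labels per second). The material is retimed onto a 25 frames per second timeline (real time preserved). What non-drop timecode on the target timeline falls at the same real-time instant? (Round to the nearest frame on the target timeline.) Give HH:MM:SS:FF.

Source frame index: (0×3600 + 19×60 + 16) × 24 + 0 = 27744.
Real time: 27744 / (24000/1001) = 289289/250 s.
Target frame: (289289/250) × (25) = 289289/10 ≈ 28928.900 → 28929.
At 25 labels/s: frame 28929 → 00:19:17:04.

00:19:17:04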